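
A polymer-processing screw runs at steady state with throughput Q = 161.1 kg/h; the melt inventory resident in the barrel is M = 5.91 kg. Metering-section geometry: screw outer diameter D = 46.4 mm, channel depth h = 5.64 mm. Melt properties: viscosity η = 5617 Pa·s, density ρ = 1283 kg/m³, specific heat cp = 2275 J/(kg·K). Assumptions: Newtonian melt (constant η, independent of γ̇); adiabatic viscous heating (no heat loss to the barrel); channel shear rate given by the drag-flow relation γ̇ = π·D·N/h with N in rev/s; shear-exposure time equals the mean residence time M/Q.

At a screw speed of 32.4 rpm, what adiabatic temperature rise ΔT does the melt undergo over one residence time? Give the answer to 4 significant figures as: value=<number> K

value=49.51 K

Throughput in SI: Q_s = 161.1 kg/h ÷ 3600 s/h = 0.04475 kg/s
Mean residence time: t_res = M/Q_s = 5.91 kg / 0.04475 kg/s = 132.067 s
Convert to SI: D = 0.0464 m, h = 0.00564 m, N = 32.4/60 = 0.54 rev/s
γ̇ = π D N / h = (π)(0.0464)(0.54) / 0.00564 = 13.9567 s⁻¹
Adiabatic rise: ΔT = η γ̇² t_res / (ρ cp) = 5617·(13.9567)²·132.067 / (1283·2275) = 49.5058 K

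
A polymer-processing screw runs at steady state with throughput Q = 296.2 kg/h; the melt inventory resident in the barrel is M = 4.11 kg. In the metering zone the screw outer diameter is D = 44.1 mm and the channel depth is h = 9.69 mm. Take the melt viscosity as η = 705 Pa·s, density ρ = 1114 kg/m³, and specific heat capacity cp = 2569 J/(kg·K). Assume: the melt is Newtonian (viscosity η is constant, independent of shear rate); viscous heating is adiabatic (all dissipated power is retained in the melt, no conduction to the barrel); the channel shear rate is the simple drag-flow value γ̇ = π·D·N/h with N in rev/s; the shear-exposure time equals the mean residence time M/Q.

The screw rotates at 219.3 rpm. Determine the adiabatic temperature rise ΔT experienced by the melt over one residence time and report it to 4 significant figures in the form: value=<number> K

Convert throughput: Q = 296.2 kg/h = 296.2/3600 = 0.0822778 kg/s
t_res = M / Q_s = 4.11 ÷ 0.0822778 = 49.9527 s
D = 44.1 mm = 0.0441 m;  h = 9.69 mm = 0.00969 m;  N = 219.3 rpm / 60 = 3.655 rev/s
γ̇ = π D N / h = (π)(0.0441)(3.655) / 0.00969 = 52.2579 s⁻¹
ΔT = η·γ̇²·t_res / (ρ·cp) = 705 · (52.2579)² · 49.9527 / (1114 · 2569) = 33.6049 K

value=33.60 K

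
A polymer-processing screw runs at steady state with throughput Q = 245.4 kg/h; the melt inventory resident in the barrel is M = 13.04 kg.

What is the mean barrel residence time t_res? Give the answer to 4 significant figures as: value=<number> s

Throughput in SI: Q_s = 245.4 kg/h ÷ 3600 s/h = 0.0681667 kg/s
Mean residence time: t_res = M/Q_s = 13.04 kg / 0.0681667 kg/s = 191.296 s

value=191.3 s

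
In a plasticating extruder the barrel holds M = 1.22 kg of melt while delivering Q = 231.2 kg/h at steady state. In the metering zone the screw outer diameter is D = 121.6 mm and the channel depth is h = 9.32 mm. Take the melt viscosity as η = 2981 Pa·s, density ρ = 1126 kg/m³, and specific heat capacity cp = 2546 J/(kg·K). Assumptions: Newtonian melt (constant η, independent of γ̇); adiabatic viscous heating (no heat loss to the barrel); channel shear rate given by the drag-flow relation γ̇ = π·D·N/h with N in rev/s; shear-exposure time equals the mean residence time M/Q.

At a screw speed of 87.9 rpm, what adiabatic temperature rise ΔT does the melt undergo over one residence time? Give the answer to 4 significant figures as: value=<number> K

Convert throughput: Q = 231.2 kg/h = 231.2/3600 = 0.0642222 kg/s
t_res = M / Q_s = 1.22 / 0.0642222 = 18.9965 s
D = 121.6 mm = 0.1216 m;  h = 9.32 mm = 0.00932 m;  N = 87.9 rpm / 60 = 1.465 rev/s
γ̇ = π D N / h = (π)(0.1216)(1.465) / 0.00932 = 60.0489 s⁻¹
Adiabatic rise: ΔT = η γ̇² t_res / (ρ cp) = 2981·(60.0489)²·18.9965 / (1126·2546) = 71.2279 K

value=71.23 K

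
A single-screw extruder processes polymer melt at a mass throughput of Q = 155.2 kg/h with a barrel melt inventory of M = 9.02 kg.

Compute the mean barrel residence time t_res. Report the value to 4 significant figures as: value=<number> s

value=209.2 s

Throughput in SI: Q_s = 155.2 kg/h ÷ 3600 s/h = 0.0431111 kg/s
t_res = M / Q_s = 9.02 ÷ 0.0431111 = 209.227 s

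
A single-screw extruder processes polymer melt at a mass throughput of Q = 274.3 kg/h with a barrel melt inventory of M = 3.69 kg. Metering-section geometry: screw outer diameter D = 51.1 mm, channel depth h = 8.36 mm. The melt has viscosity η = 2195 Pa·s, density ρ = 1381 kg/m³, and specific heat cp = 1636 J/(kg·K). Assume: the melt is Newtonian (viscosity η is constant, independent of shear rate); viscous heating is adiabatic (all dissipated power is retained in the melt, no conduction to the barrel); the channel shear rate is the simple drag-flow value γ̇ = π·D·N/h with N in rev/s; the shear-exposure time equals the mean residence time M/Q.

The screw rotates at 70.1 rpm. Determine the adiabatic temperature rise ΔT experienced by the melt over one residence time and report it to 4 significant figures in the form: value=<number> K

value=23.68 K

Throughput in SI: Q_s = 274.3 kg/h ÷ 3600 s/h = 0.0761944 kg/s
t_res = M / Q_s = 3.69 / 0.0761944 = 48.4287 s
D = 51.1 mm = 0.0511 m;  h = 8.36 mm = 0.00836 m;  N = 70.1 rpm / 60 = 1.16833 rev/s
γ̇ = π·D·N / h = π · 0.0511 · 1.16833 / 0.00836 = 22.4353 s⁻¹
ΔT = η·γ̇²·t_res/(ρ·cp) = [2195 × 22.4353² × 48.4287] / [1381 × 1636] = 23.6823 K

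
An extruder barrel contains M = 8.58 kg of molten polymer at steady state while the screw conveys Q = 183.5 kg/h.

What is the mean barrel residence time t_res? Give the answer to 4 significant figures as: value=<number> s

Throughput in SI: Q_s = 183.5 kg/h ÷ 3600 s/h = 0.0509722 kg/s
t_res = M / Q_s = 8.58 / 0.0509722 = 168.327 s

value=168.3 s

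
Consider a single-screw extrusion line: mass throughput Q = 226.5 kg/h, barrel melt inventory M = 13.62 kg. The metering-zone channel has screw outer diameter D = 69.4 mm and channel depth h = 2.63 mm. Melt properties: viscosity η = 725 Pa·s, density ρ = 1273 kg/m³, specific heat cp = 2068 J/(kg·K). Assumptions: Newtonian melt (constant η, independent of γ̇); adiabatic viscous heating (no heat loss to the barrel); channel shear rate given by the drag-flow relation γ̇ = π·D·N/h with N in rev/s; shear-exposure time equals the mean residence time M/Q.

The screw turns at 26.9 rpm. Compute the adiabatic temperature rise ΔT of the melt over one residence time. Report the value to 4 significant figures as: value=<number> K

value=82.35 K

Q_s = Q / 3600 = 226.5 / 3600 = 0.0629167 kg/s
t_res = M / Q_s = 13.62 ÷ 0.0629167 = 216.477 s
Convert to SI: D = 0.0694 m, h = 0.00263 m, N = 26.9/60 = 0.448333 rev/s
Shear rate: γ̇ = πDN/h = π·0.0694·0.448333/0.00263 = 37.1668 s⁻¹
ΔT = η·γ̇²·t_res / (ρ·cp) = 725 · (37.1668)² · 216.477 / (1273 · 2068) = 82.3531 K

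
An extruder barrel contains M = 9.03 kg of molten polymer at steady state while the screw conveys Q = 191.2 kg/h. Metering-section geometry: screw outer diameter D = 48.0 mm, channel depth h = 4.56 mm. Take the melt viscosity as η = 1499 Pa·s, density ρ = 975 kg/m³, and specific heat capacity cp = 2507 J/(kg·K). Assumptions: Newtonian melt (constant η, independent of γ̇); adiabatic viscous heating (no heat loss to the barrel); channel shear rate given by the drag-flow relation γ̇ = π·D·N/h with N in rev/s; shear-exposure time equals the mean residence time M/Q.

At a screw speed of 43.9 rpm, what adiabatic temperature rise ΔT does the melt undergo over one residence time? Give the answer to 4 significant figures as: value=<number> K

Throughput in SI: Q_s = 191.2 kg/h ÷ 3600 s/h = 0.0531111 kg/s
Mean residence time: t_res = M/Q_s = 9.03 kg / 0.0531111 kg/s = 170.021 s
Convert to SI: D = 0.048 m, h = 0.00456 m, N = 43.9/60 = 0.731667 rev/s
Shear rate: γ̇ = πDN/h = π·0.048·0.731667/0.00456 = 24.1958 s⁻¹
ΔT = η·γ̇²·t_res/(ρ·cp) = [1499 × 24.1958² × 170.021] / [975 × 2507] = 61.0413 K

value=61.04 K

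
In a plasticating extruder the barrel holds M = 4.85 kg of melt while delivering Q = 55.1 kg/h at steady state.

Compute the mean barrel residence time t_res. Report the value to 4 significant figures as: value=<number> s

Convert throughput: Q = 55.1 kg/h = 55.1/3600 = 0.0153056 kg/s
t_res = M / Q_s = 4.85 / 0.0153056 = 316.878 s

value=316.9 s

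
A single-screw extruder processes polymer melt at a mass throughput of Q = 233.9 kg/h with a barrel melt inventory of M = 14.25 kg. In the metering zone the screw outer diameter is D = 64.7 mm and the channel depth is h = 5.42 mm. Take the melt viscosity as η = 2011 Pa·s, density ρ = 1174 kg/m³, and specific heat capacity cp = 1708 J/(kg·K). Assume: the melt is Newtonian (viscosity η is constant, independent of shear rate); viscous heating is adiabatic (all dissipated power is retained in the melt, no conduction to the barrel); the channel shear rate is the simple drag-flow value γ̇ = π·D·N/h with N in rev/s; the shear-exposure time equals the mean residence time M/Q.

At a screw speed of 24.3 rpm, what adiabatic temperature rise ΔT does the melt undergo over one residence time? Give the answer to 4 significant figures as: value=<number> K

value=50.74 K

Q_s = Q / 3600 = 233.9 / 3600 = 0.0649722 kg/s
t_res = M / Q_s = 14.25 / 0.0649722 = 219.324 s
Geometry in metres: D = 64.7 mm → 0.0647 m, h = 5.42 mm → 0.00542 m; screw speed N = 24.3 rpm = 0.405 rev/s
Shear rate: γ̇ = πDN/h = π·0.0647·0.405/0.00542 = 15.1883 s⁻¹
ΔT = η·γ̇²·t_res / (ρ·cp) = 2011 · (15.1883)² · 219.324 / (1174 · 1708) = 50.7415 K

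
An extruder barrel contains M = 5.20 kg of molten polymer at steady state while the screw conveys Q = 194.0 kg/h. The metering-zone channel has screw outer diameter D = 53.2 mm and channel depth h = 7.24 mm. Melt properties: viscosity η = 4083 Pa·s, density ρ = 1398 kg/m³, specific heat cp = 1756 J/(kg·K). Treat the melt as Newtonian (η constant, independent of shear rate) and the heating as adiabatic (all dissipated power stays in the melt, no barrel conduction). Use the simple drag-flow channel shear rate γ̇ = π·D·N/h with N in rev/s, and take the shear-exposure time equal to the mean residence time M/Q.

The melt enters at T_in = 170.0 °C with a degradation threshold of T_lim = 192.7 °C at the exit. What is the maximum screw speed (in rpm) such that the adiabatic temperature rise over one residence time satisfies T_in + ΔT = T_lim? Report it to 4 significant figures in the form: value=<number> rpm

Throughput in SI: Q_s = 194.0 kg/h ÷ 3600 s/h = 0.0538889 kg/s
Mean residence time: t_res = M/Q_s = 5.20 kg / 0.0538889 kg/s = 96.4948 s
Geometry in SI: D = 53.2 mm → 0.0532 m, h = 7.24 mm → 0.00724 m
ΔT_a = T_lim − T_in = 192.7 − 170.0 = 22.7 K
γ̇_max² = ΔT_a·ρ·cp / (η·t_res) = [22.7 × 1398 × 1756] / [4083 × 96.4948] = 141.441 s⁻²
Take the square root: γ̇_max = √(141.441) = 11.8929 s⁻¹
Solve γ̇ = πDN/h for N: N_max = γ̇_max·h/(π·D) = 11.8929 × 0.00724 / (π × 0.0532) = 0.515186 rev/s = 30.9112 rpm

value=30.91 rpm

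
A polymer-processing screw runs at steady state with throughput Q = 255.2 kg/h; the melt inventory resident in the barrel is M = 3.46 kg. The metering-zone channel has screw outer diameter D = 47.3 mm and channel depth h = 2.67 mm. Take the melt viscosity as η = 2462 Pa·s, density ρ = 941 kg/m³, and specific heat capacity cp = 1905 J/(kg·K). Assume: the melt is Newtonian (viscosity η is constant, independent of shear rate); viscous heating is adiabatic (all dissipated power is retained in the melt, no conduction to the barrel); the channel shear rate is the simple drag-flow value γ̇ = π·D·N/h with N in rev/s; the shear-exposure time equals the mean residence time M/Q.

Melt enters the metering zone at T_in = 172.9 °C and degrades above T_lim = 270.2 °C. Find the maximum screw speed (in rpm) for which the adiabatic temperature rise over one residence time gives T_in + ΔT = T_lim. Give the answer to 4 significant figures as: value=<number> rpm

value=41.07 rpm

Convert throughput: Q = 255.2 kg/h = 255.2/3600 = 0.0708889 kg/s
t_res = M / Q_s = 3.46 / 0.0708889 = 48.8088 s
Geometry in SI: D = 47.3 mm → 0.0473 m, h = 2.67 mm → 0.00267 m
ΔT_a = T_lim − T_in = 270.2 − 172.9 = 97.3 K
γ̇_max² = ΔT_a·ρ·cp/(η·t_res) = 97.3·941·1905/(2462·48.8088) = 1451.48 s⁻²
Take the square root: γ̇_max = √(1451.48) = 38.0983 s⁻¹
N_max = γ̇_max·h / (π·D) = 38.0983 · 0.00267 / (π · 0.0473) = 0.684551 rev/s = 41.0731 rpm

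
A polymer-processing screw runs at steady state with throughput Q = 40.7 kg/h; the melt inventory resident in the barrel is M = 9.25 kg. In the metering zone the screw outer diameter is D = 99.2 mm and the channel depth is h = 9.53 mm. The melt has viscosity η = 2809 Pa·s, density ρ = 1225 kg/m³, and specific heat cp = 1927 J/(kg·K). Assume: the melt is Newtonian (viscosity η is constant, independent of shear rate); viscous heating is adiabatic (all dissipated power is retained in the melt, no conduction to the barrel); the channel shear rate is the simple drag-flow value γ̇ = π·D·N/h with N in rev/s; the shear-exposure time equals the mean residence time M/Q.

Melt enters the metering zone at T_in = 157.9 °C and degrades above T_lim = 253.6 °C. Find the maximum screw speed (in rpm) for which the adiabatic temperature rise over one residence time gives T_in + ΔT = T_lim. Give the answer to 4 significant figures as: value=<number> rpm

value=18.19 rpm

Convert throughput: Q = 40.7 kg/h = 40.7/3600 = 0.0113056 kg/s
Mean residence time: t_res = M/Q_s = 9.25 kg / 0.0113056 kg/s = 818.182 s
D = 99.2 mm = 0.0992 m;  h = 9.53 mm = 0.00953 m
ΔT_a = T_lim − T_in = 253.6 °C − 157.9 °C = 95.7 K
Invert ΔT = ηγ̇²t_res/(ρcp) for γ̇: γ̇_max² = ΔT_a ρ cp / (η t_res) = 95.7·1225·1927 / (2809·818.182) = 98.2943 s⁻²
γ̇_max = sqrt(98.2943) = 9.91435 s⁻¹
Solve γ̇ = πDN/h for N: N_max = γ̇_max·h/(π·D) = 9.91435 × 0.00953 / (π × 0.0992) = 0.303176 rev/s = 18.1906 rpm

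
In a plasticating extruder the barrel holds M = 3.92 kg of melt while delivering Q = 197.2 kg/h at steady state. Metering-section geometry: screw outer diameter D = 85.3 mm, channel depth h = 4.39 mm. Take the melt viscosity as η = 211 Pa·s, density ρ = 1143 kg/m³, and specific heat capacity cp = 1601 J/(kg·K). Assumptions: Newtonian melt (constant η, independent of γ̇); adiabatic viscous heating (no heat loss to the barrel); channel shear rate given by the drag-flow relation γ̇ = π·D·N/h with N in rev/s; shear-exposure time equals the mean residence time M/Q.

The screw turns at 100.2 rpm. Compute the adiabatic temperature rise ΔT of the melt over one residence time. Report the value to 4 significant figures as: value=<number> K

Throughput in SI: Q_s = 197.2 kg/h ÷ 3600 s/h = 0.0547778 kg/s
Mean residence time: t_res = M/Q_s = 3.92 kg / 0.0547778 kg/s = 71.5619 s
D = 85.3 mm = 0.0853 m;  h = 4.39 mm = 0.00439 m;  N = 100.2 rpm / 60 = 1.67 rev/s
γ̇ = π D N / h = (π)(0.0853)(1.67) / 0.00439 = 101.941 s⁻¹
ΔT = η·γ̇²·t_res/(ρ·cp) = [211 × 101.941² × 71.5619] / [1143 × 1601] = 85.7488 K

value=85.75 K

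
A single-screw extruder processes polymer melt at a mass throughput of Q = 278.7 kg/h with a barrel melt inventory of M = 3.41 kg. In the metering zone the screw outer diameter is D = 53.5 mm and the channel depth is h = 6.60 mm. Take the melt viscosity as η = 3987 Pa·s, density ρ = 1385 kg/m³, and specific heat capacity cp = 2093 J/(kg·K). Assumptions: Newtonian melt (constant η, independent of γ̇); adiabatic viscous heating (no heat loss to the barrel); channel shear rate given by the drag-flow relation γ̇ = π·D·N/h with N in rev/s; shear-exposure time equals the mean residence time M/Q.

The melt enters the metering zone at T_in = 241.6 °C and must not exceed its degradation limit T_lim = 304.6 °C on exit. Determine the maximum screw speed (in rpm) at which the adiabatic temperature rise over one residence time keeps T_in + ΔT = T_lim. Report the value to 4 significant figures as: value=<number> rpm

Q_s = Q / 3600 = 278.7 / 3600 = 0.0774167 kg/s
Mean residence time: t_res = M/Q_s = 3.41 kg / 0.0774167 kg/s = 44.0474 s
D = 53.5 mm = 0.0535 m;  h = 6.60 mm = 0.0066 m
Allowable rise: ΔT_a = T_lim − T_in = 304.6 − 241.6 = 63 K
γ̇_max² = ΔT_a·ρ·cp / (η·t_res) = [63 × 1385 × 2093] / [3987 × 44.0474] = 1039.9 s⁻²
γ̇_max = √1039.9 = 32.2475 s⁻¹
N_max = γ̇_max h / (πD) = 32.2475·0.0066/(π·0.0535) = 1.2663 rev/s → ×60 = 75.9781 rpm

value=75.98 rpm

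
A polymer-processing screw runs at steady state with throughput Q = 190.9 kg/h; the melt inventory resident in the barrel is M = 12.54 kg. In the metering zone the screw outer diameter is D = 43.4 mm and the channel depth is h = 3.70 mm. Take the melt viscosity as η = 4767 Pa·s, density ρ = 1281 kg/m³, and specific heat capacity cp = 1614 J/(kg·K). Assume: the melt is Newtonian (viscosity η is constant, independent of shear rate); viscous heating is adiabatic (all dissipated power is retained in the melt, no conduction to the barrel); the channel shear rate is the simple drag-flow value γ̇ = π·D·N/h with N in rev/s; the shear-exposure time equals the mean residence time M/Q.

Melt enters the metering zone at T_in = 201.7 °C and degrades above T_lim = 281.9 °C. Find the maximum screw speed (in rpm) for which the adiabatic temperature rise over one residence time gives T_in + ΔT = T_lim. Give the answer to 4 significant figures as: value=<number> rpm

Q_s = Q / 3600 = 190.9 / 3600 = 0.0530278 kg/s
Mean residence time: t_res = M/Q_s = 12.54 kg / 0.0530278 kg/s = 236.48 s
Geometry in SI: D = 43.4 mm → 0.0434 m, h = 3.70 mm → 0.0037 m
Allowable rise: ΔT_a = T_lim − T_in = 281.9 − 201.7 = 80.2 K
γ̇_max² = ΔT_a·ρ·cp / (η·t_res) = [80.2 × 1281 × 1614] / [4767 × 236.48] = 147.092 s⁻²
γ̇_max = √147.092 = 12.1281 s⁻¹
N_max = γ̇_max h / (πD) = 12.1281·0.0037/(π·0.0434) = 0.329121 rev/s → ×60 = 19.7473 rpm

value=19.75 rpm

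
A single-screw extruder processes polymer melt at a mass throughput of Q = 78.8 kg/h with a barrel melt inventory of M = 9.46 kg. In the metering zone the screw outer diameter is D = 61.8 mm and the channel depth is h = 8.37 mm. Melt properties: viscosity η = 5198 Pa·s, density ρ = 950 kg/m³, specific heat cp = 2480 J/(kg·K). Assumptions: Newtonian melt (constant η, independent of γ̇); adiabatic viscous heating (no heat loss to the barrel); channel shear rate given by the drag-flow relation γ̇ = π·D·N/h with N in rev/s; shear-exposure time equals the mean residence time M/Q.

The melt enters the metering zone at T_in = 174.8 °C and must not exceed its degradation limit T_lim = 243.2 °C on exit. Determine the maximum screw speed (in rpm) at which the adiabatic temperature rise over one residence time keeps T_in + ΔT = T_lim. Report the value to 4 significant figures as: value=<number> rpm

Convert throughput: Q = 78.8 kg/h = 78.8/3600 = 0.0218889 kg/s
t_res = M / Q_s = 9.46 ÷ 0.0218889 = 432.183 s
Convert to metres: D = 0.0618 m, h = 0.00837 m
Allowable rise: ΔT_a = T_lim − T_in = 243.2 − 174.8 = 68.4 K
γ̇_max² = ΔT_a·ρ·cp/(η·t_res) = 68.4·950·2480/(5198·432.183) = 71.7344 s⁻²
Take the square root: γ̇_max = √(71.7344) = 8.46962 s⁻¹
N_max = γ̇_max h / (πD) = 8.46962·0.00837/(π·0.0618) = 0.365133 rev/s → ×60 = 21.908 rpm

value=21.91 rpm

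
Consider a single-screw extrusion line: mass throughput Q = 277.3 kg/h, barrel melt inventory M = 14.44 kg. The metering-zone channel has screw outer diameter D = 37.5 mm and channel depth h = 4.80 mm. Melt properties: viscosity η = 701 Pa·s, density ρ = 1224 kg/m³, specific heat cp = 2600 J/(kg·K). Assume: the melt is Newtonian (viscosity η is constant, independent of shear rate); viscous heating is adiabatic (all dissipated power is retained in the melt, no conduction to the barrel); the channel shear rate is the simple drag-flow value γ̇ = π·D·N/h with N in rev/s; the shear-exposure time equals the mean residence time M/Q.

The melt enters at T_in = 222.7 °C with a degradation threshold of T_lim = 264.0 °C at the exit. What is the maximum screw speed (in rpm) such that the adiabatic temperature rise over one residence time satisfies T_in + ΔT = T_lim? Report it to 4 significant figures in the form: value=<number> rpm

Q_s = Q / 3600 = 277.3 / 3600 = 0.0770278 kg/s
t_res = M / Q_s = 14.44 / 0.0770278 = 187.465 s
D = 37.5 mm = 0.0375 m;  h = 4.80 mm = 0.0048 m
ΔT_a = T_lim − T_in = 264.0 °C − 222.7 °C = 41.3 K
γ̇_max² = ΔT_a·ρ·cp/(η·t_res) = 41.3·1224·2600/(701·187.465) = 1000.15 s⁻²
γ̇_max = sqrt(1000.15) = 31.6252 s⁻¹
N_max = γ̇_max·h / (π·D) = 31.6252 · 0.0048 / (π · 0.0375) = 1.28853 rev/s = 77.3116 rpm

value=77.31 rpm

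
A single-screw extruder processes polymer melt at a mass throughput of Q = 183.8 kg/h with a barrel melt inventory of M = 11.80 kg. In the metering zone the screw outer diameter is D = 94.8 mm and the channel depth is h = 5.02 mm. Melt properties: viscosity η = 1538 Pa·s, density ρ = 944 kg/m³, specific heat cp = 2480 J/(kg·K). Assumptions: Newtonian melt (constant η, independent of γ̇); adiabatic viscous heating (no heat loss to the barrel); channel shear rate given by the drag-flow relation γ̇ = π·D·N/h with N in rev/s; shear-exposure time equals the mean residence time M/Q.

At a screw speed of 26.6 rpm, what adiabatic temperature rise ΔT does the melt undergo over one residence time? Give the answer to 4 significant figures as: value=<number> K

value=105.0 K

Q_s = Q / 3600 = 183.8 / 3600 = 0.0510556 kg/s
t_res = M / Q_s = 11.80 ÷ 0.0510556 = 231.121 s
Geometry in metres: D = 94.8 mm → 0.0948 m, h = 5.02 mm → 0.00502 m; screw speed N = 26.6 rpm = 0.443333 rev/s
γ̇ = π·D·N / h = π · 0.0948 · 0.443333 / 0.00502 = 26.3018 s⁻¹
ΔT = η·γ̇²·t_res / (ρ·cp) = 1538 · (26.3018)² · 231.121 / (944 · 2480) = 105.037 K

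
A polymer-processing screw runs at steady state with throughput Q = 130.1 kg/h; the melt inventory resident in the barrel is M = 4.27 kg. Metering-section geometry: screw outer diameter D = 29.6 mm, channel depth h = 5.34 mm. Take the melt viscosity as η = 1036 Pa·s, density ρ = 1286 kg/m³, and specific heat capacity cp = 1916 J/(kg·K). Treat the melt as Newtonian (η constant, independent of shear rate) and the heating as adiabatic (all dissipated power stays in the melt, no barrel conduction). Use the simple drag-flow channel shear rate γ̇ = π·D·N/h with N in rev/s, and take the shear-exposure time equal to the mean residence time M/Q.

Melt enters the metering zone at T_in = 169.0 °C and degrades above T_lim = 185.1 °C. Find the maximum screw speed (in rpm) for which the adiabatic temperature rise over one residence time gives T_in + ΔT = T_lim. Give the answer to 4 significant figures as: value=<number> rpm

value=62.03 rpm

Throughput in SI: Q_s = 130.1 kg/h ÷ 3600 s/h = 0.0361389 kg/s
t_res = M / Q_s = 4.27 / 0.0361389 = 118.155 s
D = 29.6 mm = 0.0296 m;  h = 5.34 mm = 0.00534 m
Allowable rise: ΔT_a = T_lim − T_in = 185.1 − 169.0 = 16.1 K
γ̇_max² = ΔT_a·ρ·cp / (η·t_res) = [16.1 × 1286 × 1916] / [1036 × 118.155] = 324.078 s⁻²
γ̇_max = √324.078 = 18.0022 s⁻¹
Solve γ̇ = πDN/h for N: N_max = γ̇_max·h/(π·D) = 18.0022 × 0.00534 / (π × 0.0296) = 1.03377 rev/s = 62.0263 rpm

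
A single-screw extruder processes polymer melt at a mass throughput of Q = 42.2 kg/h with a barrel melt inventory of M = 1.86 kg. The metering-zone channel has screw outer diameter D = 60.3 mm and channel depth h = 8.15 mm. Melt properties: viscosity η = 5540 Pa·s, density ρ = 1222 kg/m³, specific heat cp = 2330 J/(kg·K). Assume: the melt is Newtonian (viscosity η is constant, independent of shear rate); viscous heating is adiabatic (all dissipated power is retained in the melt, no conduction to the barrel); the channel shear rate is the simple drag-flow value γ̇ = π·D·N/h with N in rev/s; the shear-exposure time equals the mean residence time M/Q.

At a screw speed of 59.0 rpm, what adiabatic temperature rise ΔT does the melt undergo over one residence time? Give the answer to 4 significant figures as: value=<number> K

value=161.3 K

Q_s = Q / 3600 = 42.2 / 3600 = 0.0117222 kg/s
t_res = M / Q_s = 1.86 / 0.0117222 = 158.673 s
Geometry in metres: D = 60.3 mm → 0.0603 m, h = 8.15 mm → 0.00815 m; screw speed N = 59.0 rpm = 0.983333 rev/s
Shear rate: γ̇ = πDN/h = π·0.0603·0.983333/0.00815 = 22.8565 s⁻¹
ΔT = η·γ̇²·t_res/(ρ·cp) = [5540 × 22.8565² × 158.673] / [1222 × 2330] = 161.29 K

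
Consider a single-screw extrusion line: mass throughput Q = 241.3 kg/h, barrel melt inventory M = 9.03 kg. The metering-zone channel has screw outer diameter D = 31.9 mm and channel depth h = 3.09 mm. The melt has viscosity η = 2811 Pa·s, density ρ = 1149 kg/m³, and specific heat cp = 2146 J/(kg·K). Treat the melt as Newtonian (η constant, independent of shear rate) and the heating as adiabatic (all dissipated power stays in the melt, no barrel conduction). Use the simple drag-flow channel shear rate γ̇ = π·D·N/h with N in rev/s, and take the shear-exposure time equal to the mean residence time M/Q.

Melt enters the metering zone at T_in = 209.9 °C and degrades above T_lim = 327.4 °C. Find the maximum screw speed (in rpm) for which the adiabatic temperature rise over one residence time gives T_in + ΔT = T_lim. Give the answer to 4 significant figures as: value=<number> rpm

Q_s = Q / 3600 = 241.3 / 3600 = 0.0670278 kg/s
Mean residence time: t_res = M/Q_s = 9.03 kg / 0.0670278 kg/s = 134.72 s
D = 31.9 mm = 0.0319 m;  h = 3.09 mm = 0.00309 m
Allowable rise: ΔT_a = T_lim − T_in = 327.4 − 209.9 = 117.5 K
γ̇_max² = ΔT_a·ρ·cp/(η·t_res) = 117.5·1149·2146/(2811·134.72) = 765.057 s⁻²
Take the square root: γ̇_max = √(765.057) = 27.6597 s⁻¹
N_max = γ̇_max·h / (π·D) = 27.6597 · 0.00309 / (π · 0.0319) = 0.852835 rev/s = 51.1701 rpm

value=51.17 rpm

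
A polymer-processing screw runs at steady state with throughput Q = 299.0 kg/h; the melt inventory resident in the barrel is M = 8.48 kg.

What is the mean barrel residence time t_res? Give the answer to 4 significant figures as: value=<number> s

Convert throughput: Q = 299.0 kg/h = 299.0/3600 = 0.0830556 kg/s
t_res = M / Q_s = 8.48 / 0.0830556 = 102.1 s

value=102.1 s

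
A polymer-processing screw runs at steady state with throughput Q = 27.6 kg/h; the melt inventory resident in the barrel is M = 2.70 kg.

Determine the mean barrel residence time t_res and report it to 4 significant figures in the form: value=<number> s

value=352.2 s

Q_s = Q / 3600 = 27.6 / 3600 = 0.00766667 kg/s
t_res = M / Q_s = 2.70 / 0.00766667 = 352.174 s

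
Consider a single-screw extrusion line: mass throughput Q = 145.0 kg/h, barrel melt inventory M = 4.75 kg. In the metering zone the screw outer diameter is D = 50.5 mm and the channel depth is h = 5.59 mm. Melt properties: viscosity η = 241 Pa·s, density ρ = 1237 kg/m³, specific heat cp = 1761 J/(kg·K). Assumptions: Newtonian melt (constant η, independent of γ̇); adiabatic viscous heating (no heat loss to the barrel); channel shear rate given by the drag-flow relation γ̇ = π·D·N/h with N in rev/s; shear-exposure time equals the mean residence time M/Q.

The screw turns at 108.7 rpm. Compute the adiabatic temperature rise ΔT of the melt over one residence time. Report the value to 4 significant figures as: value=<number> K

Q_s = Q / 3600 = 145.0 / 3600 = 0.0402778 kg/s
t_res = M / Q_s = 4.75 / 0.0402778 = 117.931 s
Geometry in metres: D = 50.5 mm → 0.0505 m, h = 5.59 mm → 0.00559 m; screw speed N = 108.7 rpm = 1.81167 rev/s
γ̇ = π D N / h = (π)(0.0505)(1.81167) / 0.00559 = 51.4171 s⁻¹
ΔT = η·γ̇²·t_res/(ρ·cp) = [241 × 51.4171² × 117.931] / [1237 × 1761] = 34.493 K

value=34.49 K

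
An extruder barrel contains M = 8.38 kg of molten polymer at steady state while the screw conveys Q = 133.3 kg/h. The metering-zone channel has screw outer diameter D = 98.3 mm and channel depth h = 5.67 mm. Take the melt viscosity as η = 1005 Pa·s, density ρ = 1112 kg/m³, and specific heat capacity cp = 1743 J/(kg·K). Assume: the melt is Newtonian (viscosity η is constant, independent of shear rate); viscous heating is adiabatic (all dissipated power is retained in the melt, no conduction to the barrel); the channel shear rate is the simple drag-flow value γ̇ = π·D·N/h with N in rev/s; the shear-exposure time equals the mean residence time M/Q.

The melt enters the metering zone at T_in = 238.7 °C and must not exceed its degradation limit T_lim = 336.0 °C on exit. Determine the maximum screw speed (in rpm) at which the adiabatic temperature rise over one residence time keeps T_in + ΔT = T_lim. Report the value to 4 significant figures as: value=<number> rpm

Q_s = Q / 3600 = 133.3 / 3600 = 0.0370278 kg/s
Mean residence time: t_res = M/Q_s = 8.38 kg / 0.0370278 kg/s = 226.317 s
D = 98.3 mm = 0.0983 m;  h = 5.67 mm = 0.00567 m
ΔT_a = T_lim − T_in = 336.0 − 238.7 = 97.3 K
γ̇_max² = ΔT_a·ρ·cp/(η·t_res) = 97.3·1112·1743/(1005·226.317) = 829.149 s⁻²
γ̇_max = sqrt(829.149) = 28.7949 s⁻¹
Solve γ̇ = πDN/h for N: N_max = γ̇_max·h/(π·D) = 28.7949 × 0.00567 / (π × 0.0983) = 0.528684 rev/s = 31.721 rpm

value=31.72 rpm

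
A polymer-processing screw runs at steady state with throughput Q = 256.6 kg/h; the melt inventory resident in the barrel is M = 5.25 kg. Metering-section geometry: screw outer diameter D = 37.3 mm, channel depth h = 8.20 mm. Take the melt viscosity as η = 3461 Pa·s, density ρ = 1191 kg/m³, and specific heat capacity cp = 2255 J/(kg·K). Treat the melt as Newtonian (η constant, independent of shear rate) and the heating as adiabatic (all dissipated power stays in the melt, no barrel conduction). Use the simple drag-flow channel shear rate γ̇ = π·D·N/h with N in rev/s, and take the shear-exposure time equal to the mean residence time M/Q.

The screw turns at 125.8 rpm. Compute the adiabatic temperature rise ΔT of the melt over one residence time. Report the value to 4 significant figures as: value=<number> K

Convert throughput: Q = 256.6 kg/h = 256.6/3600 = 0.0712778 kg/s
t_res = M / Q_s = 5.25 ÷ 0.0712778 = 73.6555 s
D = 37.3 mm = 0.0373 m;  h = 8.20 mm = 0.0082 m;  N = 125.8 rpm / 60 = 2.09667 rev/s
γ̇ = π D N / h = (π)(0.0373)(2.09667) / 0.0082 = 29.9622 s⁻¹
ΔT = η·γ̇²·t_res/(ρ·cp) = [3461 × 29.9622² × 73.6555] / [1191 × 2255] = 85.2112 K

value=85.21 K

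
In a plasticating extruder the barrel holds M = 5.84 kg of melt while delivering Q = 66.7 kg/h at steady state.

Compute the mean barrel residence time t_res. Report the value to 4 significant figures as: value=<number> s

Convert throughput: Q = 66.7 kg/h = 66.7/3600 = 0.0185278 kg/s
t_res = M / Q_s = 5.84 ÷ 0.0185278 = 315.202 s

value=315.2 s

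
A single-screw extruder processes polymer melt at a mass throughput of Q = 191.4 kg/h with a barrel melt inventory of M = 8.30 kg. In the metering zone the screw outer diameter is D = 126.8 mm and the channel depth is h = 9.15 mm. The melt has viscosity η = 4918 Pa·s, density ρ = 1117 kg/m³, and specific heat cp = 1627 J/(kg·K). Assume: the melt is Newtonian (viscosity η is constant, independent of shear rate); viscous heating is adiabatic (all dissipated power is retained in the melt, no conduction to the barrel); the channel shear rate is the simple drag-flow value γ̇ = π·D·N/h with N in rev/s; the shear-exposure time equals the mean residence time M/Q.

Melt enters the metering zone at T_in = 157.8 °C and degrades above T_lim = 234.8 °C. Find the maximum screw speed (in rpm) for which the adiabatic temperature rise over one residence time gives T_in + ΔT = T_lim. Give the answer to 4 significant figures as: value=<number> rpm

value=18.61 rpm

Throughput in SI: Q_s = 191.4 kg/h ÷ 3600 s/h = 0.0531667 kg/s
Mean residence time: t_res = M/Q_s = 8.30 kg / 0.0531667 kg/s = 156.113 s
Convert to metres: D = 0.1268 m, h = 0.00915 m
ΔT_a = T_lim − T_in = 234.8 − 157.8 = 77 K
Invert ΔT = ηγ̇²t_res/(ρcp) for γ̇: γ̇_max² = ΔT_a ρ cp / (η t_res) = 77·1117·1627 / (4918·156.113) = 182.265 s⁻²
Take the square root: γ̇_max = √(182.265) = 13.5006 s⁻¹
N_max = γ̇_max h / (πD) = 13.5006·0.00915/(π·0.1268) = 0.310102 rev/s → ×60 = 18.6061 rpm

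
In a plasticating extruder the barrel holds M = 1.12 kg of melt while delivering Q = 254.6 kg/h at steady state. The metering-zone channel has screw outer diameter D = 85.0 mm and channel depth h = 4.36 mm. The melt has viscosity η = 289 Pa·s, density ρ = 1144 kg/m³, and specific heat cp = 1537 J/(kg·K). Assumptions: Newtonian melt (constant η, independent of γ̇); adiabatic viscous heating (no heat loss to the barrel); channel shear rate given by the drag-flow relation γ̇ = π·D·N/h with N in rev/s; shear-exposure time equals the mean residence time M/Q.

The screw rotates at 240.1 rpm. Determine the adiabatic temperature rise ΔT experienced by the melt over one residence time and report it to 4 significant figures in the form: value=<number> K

Convert throughput: Q = 254.6 kg/h = 254.6/3600 = 0.0707222 kg/s
t_res = M / Q_s = 1.12 ÷ 0.0707222 = 15.8366 s
D = 85.0 mm = 0.085 m;  h = 4.36 mm = 0.00436 m;  N = 240.1 rpm / 60 = 4.00167 rev/s
Shear rate: γ̇ = πDN/h = π·0.085·4.00167/0.00436 = 245.089 s⁻¹
ΔT = η·γ̇²·t_res / (ρ·cp) = 289 · (245.089)² · 15.8366 / (1144 · 1537) = 156.353 K

value=156.4 K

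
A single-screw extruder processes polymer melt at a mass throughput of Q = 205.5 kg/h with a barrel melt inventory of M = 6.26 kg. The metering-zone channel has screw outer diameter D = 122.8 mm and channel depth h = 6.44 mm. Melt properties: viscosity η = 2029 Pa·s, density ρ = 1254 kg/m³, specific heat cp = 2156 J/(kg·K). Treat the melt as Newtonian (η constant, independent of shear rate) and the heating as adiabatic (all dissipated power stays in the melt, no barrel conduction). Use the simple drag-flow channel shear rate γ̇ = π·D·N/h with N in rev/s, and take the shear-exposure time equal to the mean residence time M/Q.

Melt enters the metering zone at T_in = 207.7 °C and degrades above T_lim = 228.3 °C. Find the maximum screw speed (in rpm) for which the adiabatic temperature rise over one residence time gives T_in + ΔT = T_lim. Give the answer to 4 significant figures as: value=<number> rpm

Throughput in SI: Q_s = 205.5 kg/h ÷ 3600 s/h = 0.0570833 kg/s
t_res = M / Q_s = 6.26 ÷ 0.0570833 = 109.664 s
Geometry in SI: D = 122.8 mm → 0.1228 m, h = 6.44 mm → 0.00644 m
ΔT_a = T_lim − T_in = 228.3 °C − 207.7 °C = 20.6 K
γ̇_max² = ΔT_a·ρ·cp / (η·t_res) = [20.6 × 1254 × 2156] / [2029 × 109.664] = 250.303 s⁻²
Take the square root: γ̇_max = √(250.303) = 15.821 s⁻¹
N_max = γ̇_max h / (πD) = 15.821·0.00644/(π·0.1228) = 0.264101 rev/s → ×60 = 15.8461 rpm

value=15.85 rpm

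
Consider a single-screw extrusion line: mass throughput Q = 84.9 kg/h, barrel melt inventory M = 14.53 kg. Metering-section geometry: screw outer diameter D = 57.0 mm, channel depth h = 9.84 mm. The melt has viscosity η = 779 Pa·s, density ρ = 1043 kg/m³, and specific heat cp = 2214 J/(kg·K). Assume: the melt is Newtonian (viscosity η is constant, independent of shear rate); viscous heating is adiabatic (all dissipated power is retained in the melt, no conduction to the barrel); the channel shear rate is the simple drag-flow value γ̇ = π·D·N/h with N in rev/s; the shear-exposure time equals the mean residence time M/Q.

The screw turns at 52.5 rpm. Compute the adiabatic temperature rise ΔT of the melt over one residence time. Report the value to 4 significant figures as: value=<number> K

value=52.70 K

Q_s = Q / 3600 = 84.9 / 3600 = 0.0235833 kg/s
t_res = M / Q_s = 14.53 / 0.0235833 = 616.113 s
Convert to SI: D = 0.057 m, h = 0.00984 m, N = 52.5/60 = 0.875 rev/s
Shear rate: γ̇ = πDN/h = π·0.057·0.875/0.00984 = 15.9235 s⁻¹
Adiabatic rise: ΔT = η γ̇² t_res / (ρ cp) = 779·(15.9235)²·616.113 / (1043·2214) = 52.7001 K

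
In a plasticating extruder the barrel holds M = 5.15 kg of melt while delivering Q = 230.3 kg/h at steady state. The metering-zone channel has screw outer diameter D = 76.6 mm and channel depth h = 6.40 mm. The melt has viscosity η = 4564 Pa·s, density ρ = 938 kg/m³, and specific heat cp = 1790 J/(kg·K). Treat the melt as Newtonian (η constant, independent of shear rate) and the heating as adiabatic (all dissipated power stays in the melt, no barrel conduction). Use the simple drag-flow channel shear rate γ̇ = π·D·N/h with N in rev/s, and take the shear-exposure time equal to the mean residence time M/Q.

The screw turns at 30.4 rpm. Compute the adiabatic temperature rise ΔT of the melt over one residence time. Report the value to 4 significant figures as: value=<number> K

Convert throughput: Q = 230.3 kg/h = 230.3/3600 = 0.0639722 kg/s
t_res = M / Q_s = 5.15 / 0.0639722 = 80.5037 s
Geometry in metres: D = 76.6 mm → 0.0766 m, h = 6.40 mm → 0.0064 m; screw speed N = 30.4 rpm = 0.506667 rev/s
γ̇ = π·D·N / h = π · 0.0766 · 0.506667 / 0.0064 = 19.0511 s⁻¹
Adiabatic rise: ΔT = η γ̇² t_res / (ρ cp) = 4564·(19.0511)²·80.5037 / (938·1790) = 79.4232 K

value=79.42 K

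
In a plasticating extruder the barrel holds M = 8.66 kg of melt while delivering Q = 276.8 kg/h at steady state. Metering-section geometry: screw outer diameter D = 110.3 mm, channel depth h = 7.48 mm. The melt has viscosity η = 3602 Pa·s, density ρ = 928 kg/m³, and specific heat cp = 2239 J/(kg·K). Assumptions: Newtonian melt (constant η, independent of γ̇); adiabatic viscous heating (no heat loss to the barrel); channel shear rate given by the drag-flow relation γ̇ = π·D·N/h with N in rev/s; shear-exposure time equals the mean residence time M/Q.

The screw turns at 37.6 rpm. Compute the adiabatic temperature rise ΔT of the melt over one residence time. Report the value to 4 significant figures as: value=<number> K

value=164.6 K

Convert throughput: Q = 276.8 kg/h = 276.8/3600 = 0.0768889 kg/s
t_res = M / Q_s = 8.66 / 0.0768889 = 112.63 s
Geometry in metres: D = 110.3 mm → 0.1103 m, h = 7.48 mm → 0.00748 m; screw speed N = 37.6 rpm = 0.626667 rev/s
γ̇ = π·D·N / h = π · 0.1103 · 0.626667 / 0.00748 = 29.0309 s⁻¹
Adiabatic rise: ΔT = η γ̇² t_res / (ρ cp) = 3602·(29.0309)²·112.63 / (928·2239) = 164.557 K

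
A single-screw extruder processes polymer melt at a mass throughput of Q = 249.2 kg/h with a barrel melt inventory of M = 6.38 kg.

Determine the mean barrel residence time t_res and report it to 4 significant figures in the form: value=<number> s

Convert throughput: Q = 249.2 kg/h = 249.2/3600 = 0.0692222 kg/s
Mean residence time: t_res = M/Q_s = 6.38 kg / 0.0692222 kg/s = 92.1669 s

value=92.17 s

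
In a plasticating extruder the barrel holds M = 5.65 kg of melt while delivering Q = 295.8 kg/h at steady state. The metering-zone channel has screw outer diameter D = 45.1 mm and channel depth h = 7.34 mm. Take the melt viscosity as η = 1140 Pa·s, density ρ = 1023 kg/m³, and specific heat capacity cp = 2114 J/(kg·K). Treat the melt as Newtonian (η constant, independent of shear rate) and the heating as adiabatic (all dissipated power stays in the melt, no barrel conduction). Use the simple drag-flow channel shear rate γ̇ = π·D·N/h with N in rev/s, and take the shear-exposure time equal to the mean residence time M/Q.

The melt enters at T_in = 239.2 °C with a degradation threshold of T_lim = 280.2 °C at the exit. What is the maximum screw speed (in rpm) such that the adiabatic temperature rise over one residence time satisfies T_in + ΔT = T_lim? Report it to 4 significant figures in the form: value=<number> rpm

Q_s = Q / 3600 = 295.8 / 3600 = 0.0821667 kg/s
t_res = M / Q_s = 5.65 ÷ 0.0821667 = 68.7627 s
Convert to metres: D = 0.0451 m, h = 0.00734 m
ΔT_a = T_lim − T_in = 280.2 − 239.2 = 41 K
γ̇_max² = ΔT_a·ρ·cp / (η·t_res) = [41 × 1023 × 2114] / [1140 × 68.7627] = 1131.12 s⁻²
γ̇_max = sqrt(1131.12) = 33.6321 s⁻¹
N_max = γ̇_max·h / (π·D) = 33.6321 · 0.00734 / (π · 0.0451) = 1.7423 rev/s = 104.538 rpm

value=104.5 rpm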